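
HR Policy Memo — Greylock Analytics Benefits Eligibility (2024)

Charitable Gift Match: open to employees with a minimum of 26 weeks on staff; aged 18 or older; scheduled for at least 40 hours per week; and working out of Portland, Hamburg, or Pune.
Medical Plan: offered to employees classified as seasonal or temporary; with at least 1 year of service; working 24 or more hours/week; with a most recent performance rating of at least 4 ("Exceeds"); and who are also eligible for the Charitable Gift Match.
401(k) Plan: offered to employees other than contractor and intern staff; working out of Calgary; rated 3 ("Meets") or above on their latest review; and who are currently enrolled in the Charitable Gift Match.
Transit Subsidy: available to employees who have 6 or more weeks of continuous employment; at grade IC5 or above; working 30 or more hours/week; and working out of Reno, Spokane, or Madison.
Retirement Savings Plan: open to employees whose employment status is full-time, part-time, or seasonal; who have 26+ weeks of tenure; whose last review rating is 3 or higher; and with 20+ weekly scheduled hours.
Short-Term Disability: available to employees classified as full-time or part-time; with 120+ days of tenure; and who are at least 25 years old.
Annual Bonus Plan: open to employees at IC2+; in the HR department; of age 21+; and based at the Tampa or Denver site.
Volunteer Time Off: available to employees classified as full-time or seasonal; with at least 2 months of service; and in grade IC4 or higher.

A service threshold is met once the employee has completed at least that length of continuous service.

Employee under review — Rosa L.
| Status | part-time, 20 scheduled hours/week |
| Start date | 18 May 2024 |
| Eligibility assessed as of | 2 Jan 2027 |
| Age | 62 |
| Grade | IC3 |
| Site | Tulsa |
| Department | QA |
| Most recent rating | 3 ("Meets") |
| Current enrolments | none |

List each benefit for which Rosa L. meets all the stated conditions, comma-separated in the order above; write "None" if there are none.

Service from 18 May 2024 to 2 Jan 2027: 959 days.
Charitable Gift Match — service 959 days ≥ 26 weeks (≈182 days) ✓; age 62 ≥ 18 ✓; 20 hrs/wk < 40 ✗ → not eligible.
Medical Plan — status part-time ✗ (requires seasonal or temporary) → not eligible.
401(k) Plan — status part-time ✓ (not excluded); site Tulsa ✗ (not Calgary) → not eligible.
Transit Subsidy — service 959 days ≥ 6 weeks (≈42 days) ✓; grade IC3 < IC5 ✗ → not eligible.
Retirement Savings Plan — status part-time ✓; service 959 days ≥ 26 weeks (≈182 days) ✓; rating 3 ≥ 3 ✓; 20 hrs/wk ≥ 20 ✓ → eligible.
Short-Term Disability — status part-time ✓; service 959 days ≥ 120 days ✓; age 62 ≥ 25 ✓ → eligible.
Annual Bonus Plan — grade IC3 ≥ IC2 ✓; dept QA ✗ → not eligible.
Volunteer Time Off — status part-time ✗ (requires full-time or seasonal) → not eligible.

Retirement Savings Plan, Short-Term Disability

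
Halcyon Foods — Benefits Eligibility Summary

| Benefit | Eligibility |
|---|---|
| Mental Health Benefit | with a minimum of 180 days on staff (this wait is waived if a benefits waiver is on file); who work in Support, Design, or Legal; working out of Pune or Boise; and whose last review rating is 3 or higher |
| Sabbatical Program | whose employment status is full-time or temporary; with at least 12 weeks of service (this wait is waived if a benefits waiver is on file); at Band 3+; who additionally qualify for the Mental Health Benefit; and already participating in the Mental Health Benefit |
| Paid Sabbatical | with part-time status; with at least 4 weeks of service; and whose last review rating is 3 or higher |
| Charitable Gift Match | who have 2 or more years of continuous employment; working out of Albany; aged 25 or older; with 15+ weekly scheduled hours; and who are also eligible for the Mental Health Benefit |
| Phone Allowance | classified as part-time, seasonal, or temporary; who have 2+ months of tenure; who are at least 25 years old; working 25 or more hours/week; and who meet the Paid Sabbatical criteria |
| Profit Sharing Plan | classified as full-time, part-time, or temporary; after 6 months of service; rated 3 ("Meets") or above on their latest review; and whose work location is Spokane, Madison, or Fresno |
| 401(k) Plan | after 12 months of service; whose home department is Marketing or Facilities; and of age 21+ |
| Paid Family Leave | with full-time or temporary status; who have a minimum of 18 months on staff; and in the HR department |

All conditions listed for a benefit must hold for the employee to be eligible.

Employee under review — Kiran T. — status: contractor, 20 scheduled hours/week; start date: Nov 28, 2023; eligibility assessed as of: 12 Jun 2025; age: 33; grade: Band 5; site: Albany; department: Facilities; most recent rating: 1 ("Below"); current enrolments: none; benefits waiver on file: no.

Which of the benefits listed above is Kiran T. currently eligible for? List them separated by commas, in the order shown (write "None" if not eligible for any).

Service from Nov 28, 2023 to 12 Jun 2025: 562 days.
Mental Health Benefit — no waiver, service 562 days ≥ 180 days ✓; dept Facilities ✗ → not eligible.
Sabbatical Program — status contractor ✗ (requires full-time or temporary) → not eligible.
Paid Sabbatical — status contractor ✗ (requires part-time) → not eligible.
Charitable Gift Match — service 562 days < 2 years (≈730 days) ✗ → not eligible.
Phone Allowance — status contractor ✗ (requires part-time, seasonal, or temporary) → not eligible.
Profit Sharing Plan — status contractor ✗ (requires full-time, part-time, or temporary) → not eligible.
401(k) Plan — service 562 days ≥ 12 months (≈360 days) ✓; dept Facilities ✓; age 33 ≥ 21 ✓ → eligible.
Paid Family Leave — status contractor ✗ (requires full-time or temporary) → not eligible.

401(k) Plan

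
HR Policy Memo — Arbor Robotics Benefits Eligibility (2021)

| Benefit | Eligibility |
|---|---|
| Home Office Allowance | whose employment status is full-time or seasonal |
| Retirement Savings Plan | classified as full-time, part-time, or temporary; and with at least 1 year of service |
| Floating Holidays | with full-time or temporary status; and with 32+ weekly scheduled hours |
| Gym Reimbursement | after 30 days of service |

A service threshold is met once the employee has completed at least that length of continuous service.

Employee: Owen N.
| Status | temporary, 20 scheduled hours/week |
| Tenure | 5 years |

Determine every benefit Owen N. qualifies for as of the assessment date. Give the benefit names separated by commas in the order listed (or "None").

Retirement Savings Plan, Gym Reimbursement

Home Office Allowance — status temporary ✗ (requires full-time or seasonal) → not eligible.
Retirement Savings Plan — status temporary ✓; service 5 years ≥ 1 year ✓ → eligible.
Floating Holidays — status temporary ✓; 20 hrs/wk < 32 ✗ → not eligible.
Gym Reimbursement — service 5 years ≥ 30 days ✓ → eligible.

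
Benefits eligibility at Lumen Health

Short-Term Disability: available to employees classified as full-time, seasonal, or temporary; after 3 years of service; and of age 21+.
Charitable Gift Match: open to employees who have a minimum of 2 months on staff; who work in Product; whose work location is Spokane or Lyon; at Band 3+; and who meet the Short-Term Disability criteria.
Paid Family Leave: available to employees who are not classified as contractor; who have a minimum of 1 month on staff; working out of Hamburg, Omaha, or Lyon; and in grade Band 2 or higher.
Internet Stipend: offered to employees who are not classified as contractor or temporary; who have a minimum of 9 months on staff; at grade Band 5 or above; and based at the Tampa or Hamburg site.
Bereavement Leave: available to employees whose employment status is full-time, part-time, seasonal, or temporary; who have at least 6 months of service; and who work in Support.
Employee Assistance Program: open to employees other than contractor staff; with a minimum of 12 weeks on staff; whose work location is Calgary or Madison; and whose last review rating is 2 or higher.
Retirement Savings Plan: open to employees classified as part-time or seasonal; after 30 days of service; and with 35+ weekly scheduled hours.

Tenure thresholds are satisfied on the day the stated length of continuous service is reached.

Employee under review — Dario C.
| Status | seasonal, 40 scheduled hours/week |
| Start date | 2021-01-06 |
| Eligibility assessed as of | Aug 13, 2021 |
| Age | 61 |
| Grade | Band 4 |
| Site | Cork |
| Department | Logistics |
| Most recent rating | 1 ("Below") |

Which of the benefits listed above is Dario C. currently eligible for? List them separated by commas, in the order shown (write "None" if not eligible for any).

Service from 2021-01-06 to Aug 13, 2021: 219 days.
Short-Term Disability — status seasonal ✓; service 219 days < 3 years (≈1095 days) ✗ → not eligible.
Charitable Gift Match — service 219 days ≥ 2 months (≈60 days) ✓; dept Logistics ✗ → not eligible.
Paid Family Leave — status seasonal ✓ (not excluded); service 219 days ≥ 1 month (≈30 days) ✓; site Cork ✗ (not Hamburg, Omaha, or Lyon) → not eligible.
Internet Stipend — status seasonal ✓ (not excluded); service 219 days < 9 months (≈270 days) ✗ → not eligible.
Bereavement Leave — status seasonal ✓; service 219 days ≥ 6 months (≈180 days) ✓; dept Logistics ✗ → not eligible.
Employee Assistance Program — status seasonal ✓ (not excluded); service 219 days ≥ 12 weeks (≈84 days) ✓; site Cork ✗ (not Calgary or Madison) → not eligible.
Retirement Savings Plan — status seasonal ✓; service 219 days ≥ 30 days ✓; 40 hrs/wk ≥ 35 ✓ → eligible.

Retirement Savings Plan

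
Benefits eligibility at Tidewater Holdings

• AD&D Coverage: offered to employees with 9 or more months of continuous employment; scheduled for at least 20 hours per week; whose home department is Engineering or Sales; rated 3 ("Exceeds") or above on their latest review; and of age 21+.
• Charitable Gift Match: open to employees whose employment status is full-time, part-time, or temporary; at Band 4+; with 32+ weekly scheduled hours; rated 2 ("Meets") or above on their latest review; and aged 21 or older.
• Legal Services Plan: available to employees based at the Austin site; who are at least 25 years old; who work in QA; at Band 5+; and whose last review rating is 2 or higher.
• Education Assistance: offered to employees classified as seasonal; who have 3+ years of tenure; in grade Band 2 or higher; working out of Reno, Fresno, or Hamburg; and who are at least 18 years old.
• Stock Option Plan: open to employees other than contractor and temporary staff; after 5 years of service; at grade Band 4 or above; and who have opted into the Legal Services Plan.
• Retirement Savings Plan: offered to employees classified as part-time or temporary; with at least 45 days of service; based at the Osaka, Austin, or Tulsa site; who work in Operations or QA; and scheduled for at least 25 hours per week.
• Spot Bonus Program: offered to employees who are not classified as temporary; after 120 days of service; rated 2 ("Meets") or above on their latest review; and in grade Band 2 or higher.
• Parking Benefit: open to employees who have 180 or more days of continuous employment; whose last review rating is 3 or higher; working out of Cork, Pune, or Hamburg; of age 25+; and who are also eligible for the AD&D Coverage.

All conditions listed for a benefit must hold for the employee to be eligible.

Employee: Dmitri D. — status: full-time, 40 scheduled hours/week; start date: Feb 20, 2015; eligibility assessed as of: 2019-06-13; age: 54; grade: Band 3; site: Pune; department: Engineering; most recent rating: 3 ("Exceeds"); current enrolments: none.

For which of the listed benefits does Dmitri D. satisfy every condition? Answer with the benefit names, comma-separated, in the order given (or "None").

AD&D Coverage, Spot Bonus Program, Parking Benefit

Service from Feb 20, 2015 to 2019-06-13: 1574 days.
AD&D Coverage — service 1574 days ≥ 9 months (≈270 days) ✓; 40 hrs/wk ≥ 20 ✓; dept Engineering ✓; rating 3 ≥ 3 ✓; age 54 ≥ 21 ✓ → eligible.
Charitable Gift Match — status full-time ✓; grade Band 3 < Band 4 ✗ → not eligible.
Legal Services Plan — site Pune ✗ (not Austin) → not eligible.
Education Assistance — status full-time ✗ (requires seasonal) → not eligible.
Stock Option Plan — status full-time ✓ (not excluded); service 1574 days < 5 years (≈1825 days) ✗ → not eligible.
Retirement Savings Plan — status full-time ✗ (requires part-time or temporary) → not eligible.
Spot Bonus Program — status full-time ✓ (not excluded); service 1574 days ≥ 120 days ✓; rating 3 ≥ 2 ✓; grade Band 3 ≥ Band 2 ✓ → eligible.
Parking Benefit — service 1574 days ≥ 180 days ✓; rating 3 ≥ 3 ✓; site Pune ✓; age 54 ≥ 25 ✓; eligible for AD&D Coverage ✓ → eligible.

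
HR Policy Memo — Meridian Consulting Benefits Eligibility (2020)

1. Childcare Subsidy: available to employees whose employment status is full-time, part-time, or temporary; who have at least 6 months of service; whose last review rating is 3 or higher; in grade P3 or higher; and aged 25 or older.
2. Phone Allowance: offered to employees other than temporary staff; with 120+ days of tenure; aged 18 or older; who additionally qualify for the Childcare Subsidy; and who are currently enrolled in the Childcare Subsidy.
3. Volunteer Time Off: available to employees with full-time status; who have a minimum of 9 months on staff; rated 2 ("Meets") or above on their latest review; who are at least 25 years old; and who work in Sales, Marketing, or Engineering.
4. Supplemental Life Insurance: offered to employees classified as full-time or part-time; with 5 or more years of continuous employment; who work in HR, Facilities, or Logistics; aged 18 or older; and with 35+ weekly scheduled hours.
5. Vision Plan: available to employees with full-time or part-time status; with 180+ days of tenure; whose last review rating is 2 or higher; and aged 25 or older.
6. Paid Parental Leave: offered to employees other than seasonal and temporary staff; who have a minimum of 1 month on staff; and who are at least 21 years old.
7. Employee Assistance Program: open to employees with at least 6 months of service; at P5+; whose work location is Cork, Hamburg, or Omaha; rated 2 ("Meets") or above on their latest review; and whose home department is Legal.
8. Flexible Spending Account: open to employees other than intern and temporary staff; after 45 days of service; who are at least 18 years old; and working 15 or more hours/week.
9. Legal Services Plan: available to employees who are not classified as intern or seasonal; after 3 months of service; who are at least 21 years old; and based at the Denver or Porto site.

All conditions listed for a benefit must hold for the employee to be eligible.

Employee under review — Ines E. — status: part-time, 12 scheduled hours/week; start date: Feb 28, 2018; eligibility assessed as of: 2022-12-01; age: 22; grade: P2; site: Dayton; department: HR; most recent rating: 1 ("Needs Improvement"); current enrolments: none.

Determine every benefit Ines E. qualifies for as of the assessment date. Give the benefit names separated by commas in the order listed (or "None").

Paid Parental Leave

Service from Feb 28, 2018 to 2022-12-01: 1737 days.
Childcare Subsidy — status part-time ✓; service 1737 days ≥ 6 months (≈180 days) ✓; rating 1 < 3 ✗ → not eligible.
Phone Allowance — status part-time ✓ (not excluded); service 1737 days ≥ 120 days ✓; age 22 ≥ 18 ✓; not eligible for Childcare Subsidy ✗ → not eligible.
Volunteer Time Off — status part-time ✗ (requires full-time) → not eligible.
Supplemental Life Insurance — status part-time ✓; service 1737 days < 5 years (≈1825 days) ✗ → not eligible.
Vision Plan — status part-time ✓; service 1737 days ≥ 180 days ✓; rating 1 < 2 ✗ → not eligible.
Paid Parental Leave — status part-time ✓ (not excluded); service 1737 days ≥ 1 month (≈30 days) ✓; age 22 ≥ 21 ✓ → eligible.
Employee Assistance Program — service 1737 days ≥ 6 months (≈180 days) ✓; grade P2 < P5 ✗ → not eligible.
Flexible Spending Account — status part-time ✓ (not excluded); service 1737 days ≥ 45 days ✓; age 22 ≥ 18 ✓; 12 hrs/wk < 15 ✗ → not eligible.
Legal Services Plan — status part-time ✓ (not excluded); service 1737 days ≥ 3 months (≈90 days) ✓; age 22 ≥ 21 ✓; site Dayton ✗ (not Denver or Porto) → not eligible.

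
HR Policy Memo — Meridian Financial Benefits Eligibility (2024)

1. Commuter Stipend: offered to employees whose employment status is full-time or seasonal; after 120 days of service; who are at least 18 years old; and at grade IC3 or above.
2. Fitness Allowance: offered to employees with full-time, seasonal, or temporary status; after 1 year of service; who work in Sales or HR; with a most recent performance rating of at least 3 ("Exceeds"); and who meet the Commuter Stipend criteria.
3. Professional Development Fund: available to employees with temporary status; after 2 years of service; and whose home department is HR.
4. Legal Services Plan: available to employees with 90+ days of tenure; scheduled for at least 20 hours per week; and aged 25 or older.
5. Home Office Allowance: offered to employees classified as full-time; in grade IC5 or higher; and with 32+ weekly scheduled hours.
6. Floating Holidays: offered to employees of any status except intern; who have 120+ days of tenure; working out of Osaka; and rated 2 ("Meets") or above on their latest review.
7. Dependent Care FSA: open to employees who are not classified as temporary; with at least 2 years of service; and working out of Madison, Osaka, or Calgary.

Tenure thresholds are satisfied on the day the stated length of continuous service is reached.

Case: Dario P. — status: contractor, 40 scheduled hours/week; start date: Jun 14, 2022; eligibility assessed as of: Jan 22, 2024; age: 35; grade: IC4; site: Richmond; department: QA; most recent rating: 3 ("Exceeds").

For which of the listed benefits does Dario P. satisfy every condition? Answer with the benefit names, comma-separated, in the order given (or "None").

Legal Services Plan

Service from Jun 14, 2022 to Jan 22, 2024: 587 days.
Commuter Stipend — status contractor ✗ (requires full-time or seasonal) → not eligible.
Fitness Allowance — status contractor ✗ (requires full-time, seasonal, or temporary) → not eligible.
Professional Development Fund — status contractor ✗ (requires temporary) → not eligible.
Legal Services Plan — service 587 days ≥ 90 days ✓; 40 hrs/wk ≥ 20 ✓; age 35 ≥ 25 ✓ → eligible.
Home Office Allowance — status contractor ✗ (requires full-time) → not eligible.
Floating Holidays — status contractor ✓ (not excluded); service 587 days ≥ 120 days ✓; site Richmond ✗ (not Osaka) → not eligible.
Dependent Care FSA — status contractor ✓ (not excluded); service 587 days < 2 years (≈730 days) ✗ → not eligible.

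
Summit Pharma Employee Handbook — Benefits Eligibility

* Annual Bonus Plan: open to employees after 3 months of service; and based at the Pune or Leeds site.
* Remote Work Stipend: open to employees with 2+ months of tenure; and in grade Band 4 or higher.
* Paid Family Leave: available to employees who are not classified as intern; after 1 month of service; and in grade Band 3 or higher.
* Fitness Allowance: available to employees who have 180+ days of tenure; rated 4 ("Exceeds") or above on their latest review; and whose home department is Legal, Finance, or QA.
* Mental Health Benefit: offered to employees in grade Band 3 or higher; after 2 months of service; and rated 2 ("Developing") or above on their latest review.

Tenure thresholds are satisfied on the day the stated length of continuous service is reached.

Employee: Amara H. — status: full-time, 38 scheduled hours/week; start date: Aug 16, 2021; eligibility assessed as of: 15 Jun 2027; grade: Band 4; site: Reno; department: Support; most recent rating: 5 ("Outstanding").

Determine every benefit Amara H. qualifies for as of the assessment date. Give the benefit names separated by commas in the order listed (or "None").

Remote Work Stipend, Paid Family Leave, Mental Health Benefit

Service from Aug 16, 2021 to 15 Jun 2027: 2129 days.
Annual Bonus Plan — service 2129 days ≥ 3 months (≈90 days) ✓; site Reno ✗ (not Pune or Leeds) → not eligible.
Remote Work Stipend — service 2129 days ≥ 2 months (≈60 days) ✓; grade Band 4 ≥ Band 4 ✓ → eligible.
Paid Family Leave — status full-time ✓ (not excluded); service 2129 days ≥ 1 month (≈30 days) ✓; grade Band 4 ≥ Band 3 ✓ → eligible.
Fitness Allowance — service 2129 days ≥ 180 days ✓; rating 5 ≥ 4 ✓; dept Support ✗ → not eligible.
Mental Health Benefit — grade Band 4 ≥ Band 3 ✓; service 2129 days ≥ 2 months (≈60 days) ✓; rating 5 ≥ 2 ✓ → eligible.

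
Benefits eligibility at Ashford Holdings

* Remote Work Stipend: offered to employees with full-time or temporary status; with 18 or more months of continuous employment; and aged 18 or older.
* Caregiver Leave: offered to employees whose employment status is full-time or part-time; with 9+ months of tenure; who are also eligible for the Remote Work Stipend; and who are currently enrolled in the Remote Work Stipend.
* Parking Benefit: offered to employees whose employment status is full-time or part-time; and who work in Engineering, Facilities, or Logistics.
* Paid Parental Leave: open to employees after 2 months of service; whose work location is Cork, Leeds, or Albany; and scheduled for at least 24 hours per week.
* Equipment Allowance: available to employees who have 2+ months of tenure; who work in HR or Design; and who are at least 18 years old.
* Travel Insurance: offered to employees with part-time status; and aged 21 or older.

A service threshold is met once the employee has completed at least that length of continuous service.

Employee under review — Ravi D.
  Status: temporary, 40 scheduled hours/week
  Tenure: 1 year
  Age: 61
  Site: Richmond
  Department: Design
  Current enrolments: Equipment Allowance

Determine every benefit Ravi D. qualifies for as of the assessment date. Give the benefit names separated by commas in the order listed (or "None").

Equipment Allowance

Remote Work Stipend — status temporary ✓; service 1 year < 18 months (≈540 days) ✗ → not eligible.
Caregiver Leave — status temporary ✗ (requires full-time or part-time) → not eligible.
Parking Benefit — status temporary ✗ (requires full-time or part-time) → not eligible.
Paid Parental Leave — service 1 year ≥ 2 months (≈60 days) ✓; site Richmond ✗ (not Cork, Leeds, or Albany) → not eligible.
Equipment Allowance — service 1 year ≥ 2 months (≈60 days) ✓; dept Design ✓; age 61 ≥ 18 ✓ → eligible.
Travel Insurance — status temporary ✗ (requires part-time) → not eligible.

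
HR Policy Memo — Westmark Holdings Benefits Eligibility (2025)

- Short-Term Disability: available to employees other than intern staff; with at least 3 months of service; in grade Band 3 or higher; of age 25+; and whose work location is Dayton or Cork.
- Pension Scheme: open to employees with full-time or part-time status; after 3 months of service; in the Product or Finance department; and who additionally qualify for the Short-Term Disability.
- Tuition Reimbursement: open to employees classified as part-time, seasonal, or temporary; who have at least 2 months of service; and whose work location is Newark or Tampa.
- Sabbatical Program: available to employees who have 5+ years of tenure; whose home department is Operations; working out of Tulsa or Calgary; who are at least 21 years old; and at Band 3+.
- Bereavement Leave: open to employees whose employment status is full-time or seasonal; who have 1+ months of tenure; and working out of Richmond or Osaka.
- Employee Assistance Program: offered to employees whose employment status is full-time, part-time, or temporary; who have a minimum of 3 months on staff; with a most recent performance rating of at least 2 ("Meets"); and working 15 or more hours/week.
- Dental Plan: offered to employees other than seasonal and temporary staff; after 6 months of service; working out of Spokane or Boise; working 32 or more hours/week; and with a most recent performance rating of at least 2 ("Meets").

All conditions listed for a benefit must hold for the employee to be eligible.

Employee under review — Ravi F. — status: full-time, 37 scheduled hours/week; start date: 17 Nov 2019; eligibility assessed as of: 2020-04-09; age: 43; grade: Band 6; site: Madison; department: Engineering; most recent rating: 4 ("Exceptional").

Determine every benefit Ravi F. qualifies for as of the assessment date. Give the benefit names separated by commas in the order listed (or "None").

Employee Assistance Program

Service from 17 Nov 2019 to 2020-04-09: 144 days.
Short-Term Disability — status full-time ✓ (not excluded); service 144 days ≥ 3 months (≈90 days) ✓; grade Band 6 ≥ Band 3 ✓; age 43 ≥ 25 ✓; site Madison ✗ (not Dayton or Cork) → not eligible.
Pension Scheme — status full-time ✓; service 144 days ≥ 3 months (≈90 days) ✓; dept Engineering ✗ → not eligible.
Tuition Reimbursement — status full-time ✗ (requires part-time, seasonal, or temporary) → not eligible.
Sabbatical Program — service 144 days < 5 years (≈1825 days) ✗ → not eligible.
Bereavement Leave — status full-time ✓; service 144 days ≥ 1 month (≈30 days) ✓; site Madison ✗ (not Richmond or Osaka) → not eligible.
Employee Assistance Program — status full-time ✓; service 144 days ≥ 3 months (≈90 days) ✓; rating 4 ≥ 2 ✓; 37 hrs/wk ≥ 15 ✓ → eligible.
Dental Plan — status full-time ✓ (not excluded); service 144 days < 6 months (≈180 days) ✗ → not eligible.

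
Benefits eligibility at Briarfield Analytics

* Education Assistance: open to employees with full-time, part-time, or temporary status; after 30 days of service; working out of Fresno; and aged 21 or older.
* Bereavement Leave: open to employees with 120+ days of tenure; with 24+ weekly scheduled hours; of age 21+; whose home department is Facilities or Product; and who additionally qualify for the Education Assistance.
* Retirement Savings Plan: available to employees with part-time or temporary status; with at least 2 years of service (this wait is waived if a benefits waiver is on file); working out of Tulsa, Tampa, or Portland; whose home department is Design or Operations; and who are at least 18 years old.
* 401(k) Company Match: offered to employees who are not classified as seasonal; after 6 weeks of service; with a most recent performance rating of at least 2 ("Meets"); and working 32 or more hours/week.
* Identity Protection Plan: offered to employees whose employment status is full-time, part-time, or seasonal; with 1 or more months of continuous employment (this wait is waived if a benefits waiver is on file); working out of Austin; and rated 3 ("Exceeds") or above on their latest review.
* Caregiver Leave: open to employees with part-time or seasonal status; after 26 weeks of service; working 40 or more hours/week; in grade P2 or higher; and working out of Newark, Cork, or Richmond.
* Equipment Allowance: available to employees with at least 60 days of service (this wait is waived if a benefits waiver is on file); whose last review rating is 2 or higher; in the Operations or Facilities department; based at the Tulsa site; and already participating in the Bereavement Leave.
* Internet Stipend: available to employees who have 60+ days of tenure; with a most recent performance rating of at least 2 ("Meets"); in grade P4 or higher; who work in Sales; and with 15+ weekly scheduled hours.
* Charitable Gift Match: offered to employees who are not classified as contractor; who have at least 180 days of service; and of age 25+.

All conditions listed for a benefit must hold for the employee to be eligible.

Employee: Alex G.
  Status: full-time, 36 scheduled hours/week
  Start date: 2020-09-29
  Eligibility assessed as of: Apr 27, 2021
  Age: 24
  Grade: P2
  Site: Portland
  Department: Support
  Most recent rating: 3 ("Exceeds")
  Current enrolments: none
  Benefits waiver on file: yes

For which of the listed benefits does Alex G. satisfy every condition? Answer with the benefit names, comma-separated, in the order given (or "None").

401(k) Company Match

Service from 2020-09-29 to Apr 27, 2021: 210 days.
Education Assistance — status full-time ✓; service 210 days ≥ 30 days ✓; site Portland ✗ (not Fresno) → not eligible.
Bereavement Leave — service 210 days ≥ 120 days ✓; 36 hrs/wk ≥ 24 ✓; age 24 ≥ 21 ✓; dept Support ✗ → not eligible.
Retirement Savings Plan — status full-time ✗ (requires part-time or temporary) → not eligible.
401(k) Company Match — status full-time ✓ (not excluded); service 210 days ≥ 6 weeks (≈42 days) ✓; rating 3 ≥ 2 ✓; 36 hrs/wk ≥ 32 ✓ → eligible.
Identity Protection Plan — status full-time ✓; benefits waiver on file ✓; site Portland ✗ (not Austin) → not eligible.
Caregiver Leave — status full-time ✗ (requires part-time or seasonal) → not eligible.
Equipment Allowance — benefits waiver on file ✓; rating 3 ≥ 2 ✓; dept Support ✗ → not eligible.
Internet Stipend — service 210 days ≥ 60 days ✓; rating 3 ≥ 2 ✓; grade P2 < P4 ✗ → not eligible.
Charitable Gift Match — status full-time ✓ (not excluded); service 210 days ≥ 180 days ✓; age 24 < 25 ✗ → not eligible.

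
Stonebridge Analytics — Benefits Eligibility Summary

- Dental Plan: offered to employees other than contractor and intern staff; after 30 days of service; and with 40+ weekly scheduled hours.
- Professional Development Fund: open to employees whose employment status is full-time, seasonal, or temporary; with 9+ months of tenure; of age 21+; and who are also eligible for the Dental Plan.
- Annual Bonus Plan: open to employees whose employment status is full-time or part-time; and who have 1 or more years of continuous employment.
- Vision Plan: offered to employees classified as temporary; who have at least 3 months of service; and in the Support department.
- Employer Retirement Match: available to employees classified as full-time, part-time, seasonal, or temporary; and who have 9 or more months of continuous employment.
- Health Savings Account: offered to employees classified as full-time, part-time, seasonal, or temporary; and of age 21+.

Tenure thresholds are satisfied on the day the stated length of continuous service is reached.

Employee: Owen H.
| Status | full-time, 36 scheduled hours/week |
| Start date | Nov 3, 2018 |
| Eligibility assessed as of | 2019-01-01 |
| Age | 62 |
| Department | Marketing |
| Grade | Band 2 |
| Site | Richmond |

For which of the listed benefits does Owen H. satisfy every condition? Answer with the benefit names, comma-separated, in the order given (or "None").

Health Savings Account

Service from Nov 3, 2018 to 2019-01-01: 59 days.
Dental Plan — status full-time ✓ (not excluded); service 59 days ≥ 30 days ✓; 36 hrs/wk < 40 ✗ → not eligible.
Professional Development Fund — status full-time ✓; service 59 days < 9 months (≈270 days) ✗ → not eligible.
Annual Bonus Plan — status full-time ✓; service 59 days < 1 year (≈365 days) ✗ → not eligible.
Vision Plan — status full-time ✗ (requires temporary) → not eligible.
Employer Retirement Match — status full-time ✓; service 59 days < 9 months (≈270 days) ✗ → not eligible.
Health Savings Account — status full-time ✓; age 62 ≥ 21 ✓ → eligible.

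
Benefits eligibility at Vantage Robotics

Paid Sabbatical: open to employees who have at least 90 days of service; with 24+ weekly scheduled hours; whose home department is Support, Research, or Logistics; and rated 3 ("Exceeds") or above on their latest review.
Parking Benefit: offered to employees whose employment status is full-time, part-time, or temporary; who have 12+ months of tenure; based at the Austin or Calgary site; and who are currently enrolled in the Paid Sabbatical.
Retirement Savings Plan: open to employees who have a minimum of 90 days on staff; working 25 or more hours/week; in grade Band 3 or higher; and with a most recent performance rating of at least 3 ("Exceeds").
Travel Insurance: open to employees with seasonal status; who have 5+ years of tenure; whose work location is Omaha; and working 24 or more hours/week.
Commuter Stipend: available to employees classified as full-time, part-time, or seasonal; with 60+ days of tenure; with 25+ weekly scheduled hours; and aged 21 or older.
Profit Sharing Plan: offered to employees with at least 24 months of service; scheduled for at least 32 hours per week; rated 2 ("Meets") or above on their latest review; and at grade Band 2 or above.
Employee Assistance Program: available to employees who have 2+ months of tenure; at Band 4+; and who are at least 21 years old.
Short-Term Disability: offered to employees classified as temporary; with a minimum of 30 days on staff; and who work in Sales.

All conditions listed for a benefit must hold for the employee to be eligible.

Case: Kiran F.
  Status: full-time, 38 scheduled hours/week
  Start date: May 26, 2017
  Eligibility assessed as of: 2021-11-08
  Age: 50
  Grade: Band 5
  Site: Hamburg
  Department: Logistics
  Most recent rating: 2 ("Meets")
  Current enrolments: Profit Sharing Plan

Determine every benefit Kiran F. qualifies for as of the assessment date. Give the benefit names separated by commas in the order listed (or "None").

Service from May 26, 2017 to 2021-11-08: 1627 days.
Paid Sabbatical — service 1627 days ≥ 90 days ✓; 38 hrs/wk ≥ 24 ✓; dept Logistics ✓; rating 2 < 3 ✗ → not eligible.
Parking Benefit — status full-time ✓; service 1627 days ≥ 12 months (≈360 days) ✓; site Hamburg ✗ (not Austin or Calgary) → not eligible.
Retirement Savings Plan — service 1627 days ≥ 90 days ✓; 38 hrs/wk ≥ 25 ✓; grade Band 5 ≥ Band 3 ✓; rating 2 < 3 ✗ → not eligible.
Travel Insurance — status full-time ✗ (requires seasonal) → not eligible.
Commuter Stipend — status full-time ✓; service 1627 days ≥ 60 days ✓; 38 hrs/wk ≥ 25 ✓; age 50 ≥ 21 ✓ → eligible.
Profit Sharing Plan — service 1627 days ≥ 24 months (≈720 days) ✓; 38 hrs/wk ≥ 32 ✓; rating 2 ≥ 2 ✓; grade Band 5 ≥ Band 2 ✓ → eligible.
Employee Assistance Program — service 1627 days ≥ 2 months (≈60 days) ✓; grade Band 5 ≥ Band 4 ✓; age 50 ≥ 21 ✓ → eligible.
Short-Term Disability — status full-time ✗ (requires temporary) → not eligible.

Commuter Stipend, Profit Sharing Plan, Employee Assistance Program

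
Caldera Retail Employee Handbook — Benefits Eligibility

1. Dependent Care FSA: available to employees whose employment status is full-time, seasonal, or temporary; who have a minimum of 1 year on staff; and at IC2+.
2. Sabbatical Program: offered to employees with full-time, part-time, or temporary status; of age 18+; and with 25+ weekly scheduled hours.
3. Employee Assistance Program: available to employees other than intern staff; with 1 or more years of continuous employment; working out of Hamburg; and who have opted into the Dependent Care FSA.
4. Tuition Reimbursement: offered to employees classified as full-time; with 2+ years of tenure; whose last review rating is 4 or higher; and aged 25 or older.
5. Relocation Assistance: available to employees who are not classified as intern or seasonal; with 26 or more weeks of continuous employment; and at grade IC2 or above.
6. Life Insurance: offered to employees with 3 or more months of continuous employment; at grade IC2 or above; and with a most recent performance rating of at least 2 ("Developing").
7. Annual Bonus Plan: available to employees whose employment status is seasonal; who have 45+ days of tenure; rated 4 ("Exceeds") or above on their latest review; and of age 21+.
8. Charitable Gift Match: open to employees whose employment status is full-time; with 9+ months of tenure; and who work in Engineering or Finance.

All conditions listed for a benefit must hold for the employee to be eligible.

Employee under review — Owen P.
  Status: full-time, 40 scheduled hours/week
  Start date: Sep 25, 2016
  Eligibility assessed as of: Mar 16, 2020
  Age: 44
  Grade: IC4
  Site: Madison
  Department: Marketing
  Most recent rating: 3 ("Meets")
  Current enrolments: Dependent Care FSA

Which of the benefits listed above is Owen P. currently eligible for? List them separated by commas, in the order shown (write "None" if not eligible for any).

Service from Sep 25, 2016 to Mar 16, 2020: 1268 days.
Dependent Care FSA — status full-time ✓; service 1268 days ≥ 1 year (≈365 days) ✓; grade IC4 ≥ IC2 ✓ → eligible.
Sabbatical Program — status full-time ✓; age 44 ≥ 18 ✓; 40 hrs/wk ≥ 25 ✓ → eligible.
Employee Assistance Program — status full-time ✓ (not excluded); service 1268 days ≥ 1 year (≈365 days) ✓; site Madison ✗ (not Hamburg) → not eligible.
Tuition Reimbursement — status full-time ✓; service 1268 days ≥ 2 years (≈730 days) ✓; rating 3 < 4 ✗ → not eligible.
Relocation Assistance — status full-time ✓ (not excluded); service 1268 days ≥ 26 weeks (≈182 days) ✓; grade IC4 ≥ IC2 ✓ → eligible.
Life Insurance — service 1268 days ≥ 3 months (≈90 days) ✓; grade IC4 ≥ IC2 ✓; rating 3 ≥ 2 ✓ → eligible.
Annual Bonus Plan — status full-time ✗ (requires seasonal) → not eligible.
Charitable Gift Match — status full-time ✓; service 1268 days ≥ 9 months (≈270 days) ✓; dept Marketing ✗ → not eligible.

Dependent Care FSA, Sabbatical Program, Relocation Assistance, Life Insurance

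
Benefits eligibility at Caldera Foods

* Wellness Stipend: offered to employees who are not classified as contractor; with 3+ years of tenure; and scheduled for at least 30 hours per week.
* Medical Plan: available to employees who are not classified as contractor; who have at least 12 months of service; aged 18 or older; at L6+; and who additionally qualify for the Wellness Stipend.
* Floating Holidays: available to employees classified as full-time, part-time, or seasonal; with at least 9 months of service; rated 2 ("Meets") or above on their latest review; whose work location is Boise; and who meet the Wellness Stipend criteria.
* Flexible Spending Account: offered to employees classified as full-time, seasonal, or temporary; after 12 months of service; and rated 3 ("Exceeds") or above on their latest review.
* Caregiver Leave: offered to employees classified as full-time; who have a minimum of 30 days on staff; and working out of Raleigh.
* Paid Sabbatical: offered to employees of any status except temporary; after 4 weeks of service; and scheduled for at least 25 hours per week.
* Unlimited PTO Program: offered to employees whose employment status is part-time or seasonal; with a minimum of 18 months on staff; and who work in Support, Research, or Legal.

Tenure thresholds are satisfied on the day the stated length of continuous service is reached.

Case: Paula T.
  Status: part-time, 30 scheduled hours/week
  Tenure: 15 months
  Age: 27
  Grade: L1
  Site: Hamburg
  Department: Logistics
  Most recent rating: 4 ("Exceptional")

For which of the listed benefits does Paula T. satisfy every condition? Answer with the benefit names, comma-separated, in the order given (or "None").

Wellness Stipend — status part-time ✓ (not excluded); service 15 months < 3 years (≈1095 days) ✗ → not eligible.
Medical Plan — status part-time ✓ (not excluded); service 15 months ≥ 12 months ✓; age 27 ≥ 18 ✓; grade L1 < L6 ✗ → not eligible.
Floating Holidays — status part-time ✓; service 15 months ≥ 9 months ✓; rating 4 ≥ 2 ✓; site Hamburg ✗ (not Boise) → not eligible.
Flexible Spending Account — status part-time ✗ (requires full-time, seasonal, or temporary) → not eligible.
Caregiver Leave — status part-time ✗ (requires full-time) → not eligible.
Paid Sabbatical — status part-time ✓ (not excluded); service 15 months ≥ 4 weeks (≈28 days) ✓; 30 hrs/wk ≥ 25 ✓ → eligible.
Unlimited PTO Program — status part-time ✓; service 15 months < 18 months ✗ → not eligible.

Paid Sabbatical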